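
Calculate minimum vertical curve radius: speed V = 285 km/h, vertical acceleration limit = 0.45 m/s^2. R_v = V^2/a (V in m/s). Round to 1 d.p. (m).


Convert speed: V = 285 / 3.6 = 79.1667 m/s
V^2 = 6267.3611 m^2/s^2
R_v = 6267.3611 / 0.45
R_v = 13927.5 m

13927.5


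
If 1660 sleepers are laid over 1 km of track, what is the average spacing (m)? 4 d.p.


Spacing = 1000 m / number of sleepers
Spacing = 1000 / 1660
Spacing = 0.6024 m

0.6024


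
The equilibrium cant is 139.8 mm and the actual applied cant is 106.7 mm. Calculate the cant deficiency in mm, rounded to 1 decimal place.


Cant deficiency = equilibrium cant - actual cant
CD = 139.8 - 106.7
CD = 33.1 mm

33.1


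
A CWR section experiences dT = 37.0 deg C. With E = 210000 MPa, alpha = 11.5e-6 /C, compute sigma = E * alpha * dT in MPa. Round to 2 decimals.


sigma = E * alpha * dT
sigma = 210000 * 11.5e-6 * 37.0
sigma = 2.415 * 37.0
sigma = 89.36 MPa

89.36


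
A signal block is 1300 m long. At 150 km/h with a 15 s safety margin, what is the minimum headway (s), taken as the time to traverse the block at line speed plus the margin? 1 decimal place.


V = 150 / 3.6 = 41.6667 m/s
Block traversal time = 1300 / 41.6667 = 31.2 s
Headway = 31.2 + 15
Headway = 46.2 s

46.2


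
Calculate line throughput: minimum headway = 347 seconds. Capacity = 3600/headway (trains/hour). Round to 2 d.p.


Capacity = 3600 / headway
Capacity = 3600 / 347
Capacity = 10.37 trains/hour

10.37


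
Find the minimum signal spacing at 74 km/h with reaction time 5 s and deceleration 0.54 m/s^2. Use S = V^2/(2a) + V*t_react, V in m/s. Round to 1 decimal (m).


V = 74 / 3.6 = 20.5556 m/s
Braking distance = 20.5556^2 / (2*0.54) = 391.2323 m
Sighting distance = 20.5556 * 5 = 102.7778 m
S = 391.2323 + 102.7778 = 494.0 m

494.0


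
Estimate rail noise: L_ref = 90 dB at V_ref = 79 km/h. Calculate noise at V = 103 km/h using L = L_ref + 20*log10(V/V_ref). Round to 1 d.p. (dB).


V/V_ref = 103 / 79 = 1.303797
log10(1.303797) = 0.11521
20 * 0.11521 = 2.3042
L = 90 + 2.3042 = 92.3 dB

92.3


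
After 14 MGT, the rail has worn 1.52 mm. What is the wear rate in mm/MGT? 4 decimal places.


Wear rate = total wear / cumulative tonnage
Rate = 1.52 / 14
Rate = 0.1086 mm/MGT

0.1086


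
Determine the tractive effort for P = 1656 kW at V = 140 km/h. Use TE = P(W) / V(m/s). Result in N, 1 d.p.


Convert: P = 1656 kW = 1656000 W
V = 140 / 3.6 = 38.8889 m/s
TE = 1656000 / 38.8889
TE = 42582.9 N

42582.9


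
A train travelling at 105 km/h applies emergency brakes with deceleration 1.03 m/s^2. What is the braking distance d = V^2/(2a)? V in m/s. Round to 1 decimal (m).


Convert speed: V = 105 / 3.6 = 29.1667 m/s
V^2 = 850.6944
d = 850.6944 / (2 * 1.03)
d = 850.6944 / 2.06
d = 413.0 m

413.0


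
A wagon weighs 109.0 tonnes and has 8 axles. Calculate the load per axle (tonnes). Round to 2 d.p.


Load per axle = total weight / number of axles
Load = 109.0 / 8
Load = 13.63 tonnes

13.63


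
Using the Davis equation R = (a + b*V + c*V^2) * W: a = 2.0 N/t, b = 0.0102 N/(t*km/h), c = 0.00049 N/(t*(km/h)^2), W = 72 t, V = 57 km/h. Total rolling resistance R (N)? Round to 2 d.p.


b*V = 0.0102 * 57 = 0.5814
c*V^2 = 0.00049 * 3249 = 1.59201
R_per_t = 2.0 + 0.5814 + 1.59201 = 4.17341 N/t
R_total = 4.17341 * 72 = 300.49 N

300.49


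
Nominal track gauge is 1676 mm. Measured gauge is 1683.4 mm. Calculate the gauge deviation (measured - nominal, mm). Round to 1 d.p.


Deviation = measured - nominal
Deviation = 1683.4 - 1676
Deviation = 7.4 mm

7.4


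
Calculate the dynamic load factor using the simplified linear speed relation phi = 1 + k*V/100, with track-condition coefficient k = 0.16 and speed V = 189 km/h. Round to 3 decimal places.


phi = 1 + k * V / 100
phi = 1 + 0.16 * 189 / 100
phi = 1 + 0.3024
phi = 1.302

1.302


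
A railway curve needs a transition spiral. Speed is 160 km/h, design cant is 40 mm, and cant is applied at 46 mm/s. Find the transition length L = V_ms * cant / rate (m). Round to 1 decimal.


Convert speed: V = 160 / 3.6 = 44.4444 m/s
L = 44.4444 * 40 / 46
L = 1777.7778 / 46
L = 38.6 m

38.6


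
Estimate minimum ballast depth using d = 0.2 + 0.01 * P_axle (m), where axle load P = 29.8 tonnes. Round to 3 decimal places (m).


d = 0.2 + 0.01 * 29.8
d = 0.2 + 0.298
d = 0.498 m

0.498


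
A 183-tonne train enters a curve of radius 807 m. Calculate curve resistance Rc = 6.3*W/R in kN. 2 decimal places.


Rc = 6.3 * W / R
Rc = 6.3 * 183 / 807
Rc = 1152.9 / 807
Rc = 1.43 kN

1.43


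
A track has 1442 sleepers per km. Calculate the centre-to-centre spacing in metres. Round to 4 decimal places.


Spacing = 1000 m / number of sleepers
Spacing = 1000 / 1442
Spacing = 0.6935 m

0.6935


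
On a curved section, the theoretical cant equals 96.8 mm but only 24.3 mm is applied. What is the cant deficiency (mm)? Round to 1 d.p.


Cant deficiency = equilibrium cant - actual cant
CD = 96.8 - 24.3
CD = 72.5 mm

72.5


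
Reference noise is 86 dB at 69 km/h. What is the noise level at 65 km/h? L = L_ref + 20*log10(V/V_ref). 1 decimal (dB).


V/V_ref = 65 / 69 = 0.942029
log10(0.942029) = -0.025936
20 * -0.025936 = -0.5187
L = 86 + -0.5187 = 85.5 dB

85.5


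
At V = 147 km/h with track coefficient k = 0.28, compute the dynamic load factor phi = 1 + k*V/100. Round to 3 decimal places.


phi = 1 + k * V / 100
phi = 1 + 0.28 * 147 / 100
phi = 1 + 0.4116
phi = 1.412

1.412


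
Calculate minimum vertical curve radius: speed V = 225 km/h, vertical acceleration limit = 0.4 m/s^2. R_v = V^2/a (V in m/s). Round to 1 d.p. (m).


Convert speed: V = 225 / 3.6 = 62.5 m/s
V^2 = 3906.25 m^2/s^2
R_v = 3906.25 / 0.4
R_v = 9765.6 m

9765.6


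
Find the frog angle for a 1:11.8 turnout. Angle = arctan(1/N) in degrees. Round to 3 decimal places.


1/N = 1/11.8 = 0.084746
angle = arctan(0.084746) = 0.084544 rad
angle = 0.084544 * 180/pi = 4.844 degrees

4.844


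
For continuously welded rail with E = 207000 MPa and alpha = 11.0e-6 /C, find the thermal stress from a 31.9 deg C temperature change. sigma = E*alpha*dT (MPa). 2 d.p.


sigma = E * alpha * dT
sigma = 207000 * 11.0e-6 * 31.9
sigma = 2.277 * 31.9
sigma = 72.64 MPa

72.64


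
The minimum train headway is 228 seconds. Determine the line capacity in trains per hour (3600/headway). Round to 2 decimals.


Capacity = 3600 / headway
Capacity = 3600 / 228
Capacity = 15.79 trains/hour

15.79


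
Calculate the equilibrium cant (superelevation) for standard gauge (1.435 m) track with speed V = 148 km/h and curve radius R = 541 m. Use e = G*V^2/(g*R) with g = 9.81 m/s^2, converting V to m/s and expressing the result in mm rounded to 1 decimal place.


Convert speed: V = 148 / 3.6 = 41.1111 m/s
Apply formula: e = 1.435 * 41.1111^2 / (9.81 * 541)
e = 1.435 * 1690.1235 / 5307.21
e = 0.456987 m = 457.0 mm

457.0


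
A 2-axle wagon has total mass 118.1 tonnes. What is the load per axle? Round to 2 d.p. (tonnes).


Load per axle = total weight / number of axles
Load = 118.1 / 2
Load = 59.05 tonnes

59.05


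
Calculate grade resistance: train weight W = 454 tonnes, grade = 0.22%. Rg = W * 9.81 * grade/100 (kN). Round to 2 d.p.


Rg = W * 9.81 * grade / 100
Rg = 454 * 9.81 * 0.22 / 100
Rg = 4453.74 * 0.0022
Rg = 9.80 kN

9.80


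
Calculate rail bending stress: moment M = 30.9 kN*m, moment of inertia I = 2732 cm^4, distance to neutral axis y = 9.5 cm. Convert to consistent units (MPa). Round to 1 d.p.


Convert units:
M = 30.9 kN*m = 30900000 N*mm
y = 9.5 cm = 95 mm
I = 2732 cm^4 = 27320000 mm^4
sigma = 30900000 * 95 / 27320000
sigma = 107.4 MPa

107.4


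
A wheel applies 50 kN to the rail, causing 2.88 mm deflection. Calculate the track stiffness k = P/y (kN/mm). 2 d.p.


Track stiffness k = P / y
k = 50 / 2.88
k = 17.36 kN/mm

17.36


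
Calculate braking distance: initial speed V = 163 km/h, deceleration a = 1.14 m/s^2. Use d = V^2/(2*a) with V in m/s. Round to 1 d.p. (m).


Convert speed: V = 163 / 3.6 = 45.2778 m/s
V^2 = 2050.0772
d = 2050.0772 / (2 * 1.14)
d = 2050.0772 / 2.28
d = 899.2 m

899.2


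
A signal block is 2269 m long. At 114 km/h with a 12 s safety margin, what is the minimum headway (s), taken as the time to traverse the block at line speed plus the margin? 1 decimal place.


V = 114 / 3.6 = 31.6667 m/s
Block traversal time = 2269 / 31.6667 = 71.6526 s
Headway = 71.6526 + 12
Headway = 83.7 s

83.7


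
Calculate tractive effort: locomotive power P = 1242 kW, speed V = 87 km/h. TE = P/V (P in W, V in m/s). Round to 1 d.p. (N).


Convert: P = 1242 kW = 1242000 W
V = 87 / 3.6 = 24.1667 m/s
TE = 1242000 / 24.1667
TE = 51393.1 N

51393.1


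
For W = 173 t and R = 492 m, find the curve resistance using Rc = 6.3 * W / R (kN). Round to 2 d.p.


Rc = 6.3 * W / R
Rc = 6.3 * 173 / 492
Rc = 1089.9 / 492
Rc = 2.22 kN

2.22


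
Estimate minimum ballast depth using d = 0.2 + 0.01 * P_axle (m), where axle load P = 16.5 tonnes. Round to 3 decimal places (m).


d = 0.2 + 0.01 * 16.5
d = 0.2 + 0.165
d = 0.365 m

0.365


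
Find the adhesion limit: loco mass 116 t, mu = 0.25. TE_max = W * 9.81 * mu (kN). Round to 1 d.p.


TE_max = W * g * mu
TE_max = 116 * 9.81 * 0.25
TE_max = 1137.96 * 0.25
TE_max = 284.5 kN

284.5


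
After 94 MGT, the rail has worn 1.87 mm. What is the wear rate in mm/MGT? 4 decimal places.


Wear rate = total wear / cumulative tonnage
Rate = 1.87 / 94
Rate = 0.0199 mm/MGT

0.0199


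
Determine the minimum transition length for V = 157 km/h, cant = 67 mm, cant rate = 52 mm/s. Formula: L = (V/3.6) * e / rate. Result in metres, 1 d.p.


Convert speed: V = 157 / 3.6 = 43.6111 m/s
L = 43.6111 * 67 / 52
L = 2921.9444 / 52
L = 56.2 m

56.2


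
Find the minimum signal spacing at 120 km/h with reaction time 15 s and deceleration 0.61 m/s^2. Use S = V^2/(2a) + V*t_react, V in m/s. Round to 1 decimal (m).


V = 120 / 3.6 = 33.3333 m/s
Braking distance = 33.3333^2 / (2*0.61) = 910.7468 m
Sighting distance = 33.3333 * 15 = 500.0 m
S = 910.7468 + 500.0 = 1410.7 m

1410.7


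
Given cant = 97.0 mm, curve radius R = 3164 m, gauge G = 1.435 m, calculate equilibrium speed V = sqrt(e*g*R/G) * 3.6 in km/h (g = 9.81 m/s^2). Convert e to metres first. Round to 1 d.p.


Convert cant: e = 97.0 mm = 0.0970 m
V_ms = sqrt(0.0970 * 9.81 * 3164 / 1.435)
V_ms = sqrt(2098.095805) = 45.805 m/s
V = 45.805 * 3.6 = 164.9 km/h

164.9


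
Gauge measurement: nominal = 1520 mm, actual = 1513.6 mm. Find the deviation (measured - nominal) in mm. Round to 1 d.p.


Deviation = measured - nominal
Deviation = 1513.6 - 1520
Deviation = -6.4 mm

-6.4


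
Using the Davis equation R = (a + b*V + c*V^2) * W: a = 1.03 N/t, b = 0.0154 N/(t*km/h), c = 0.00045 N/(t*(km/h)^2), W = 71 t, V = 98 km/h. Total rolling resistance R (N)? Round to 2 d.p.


b*V = 0.0154 * 98 = 1.5092
c*V^2 = 0.00045 * 9604 = 4.3218
R_per_t = 1.03 + 1.5092 + 4.3218 = 6.861 N/t
R_total = 6.861 * 71 = 487.13 N

487.13


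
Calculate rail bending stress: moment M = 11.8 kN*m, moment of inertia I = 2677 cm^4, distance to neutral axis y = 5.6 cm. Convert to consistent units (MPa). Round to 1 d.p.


Convert units:
M = 11.8 kN*m = 11800000 N*mm
y = 5.6 cm = 56 mm
I = 2677 cm^4 = 26770000 mm^4
sigma = 11800000 * 56 / 26770000
sigma = 24.7 MPa

24.7


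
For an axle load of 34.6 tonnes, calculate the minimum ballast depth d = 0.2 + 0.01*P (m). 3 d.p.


d = 0.2 + 0.01 * 34.6
d = 0.2 + 0.346
d = 0.546 m

0.546


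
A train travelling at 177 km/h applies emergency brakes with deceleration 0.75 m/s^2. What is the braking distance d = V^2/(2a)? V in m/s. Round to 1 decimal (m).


Convert speed: V = 177 / 3.6 = 49.1667 m/s
V^2 = 2417.3611
d = 2417.3611 / (2 * 0.75)
d = 2417.3611 / 1.5
d = 1611.6 m

1611.6


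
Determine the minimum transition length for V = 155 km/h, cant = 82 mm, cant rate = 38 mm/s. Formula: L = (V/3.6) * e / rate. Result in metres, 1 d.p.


Convert speed: V = 155 / 3.6 = 43.0556 m/s
L = 43.0556 * 82 / 38
L = 3530.5556 / 38
L = 92.9 m

92.9


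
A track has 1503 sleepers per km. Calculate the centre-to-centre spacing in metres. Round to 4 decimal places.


Spacing = 1000 m / number of sleepers
Spacing = 1000 / 1503
Spacing = 0.6653 m

0.6653


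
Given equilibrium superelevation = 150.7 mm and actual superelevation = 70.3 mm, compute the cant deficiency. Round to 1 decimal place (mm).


Cant deficiency = equilibrium cant - actual cant
CD = 150.7 - 70.3
CD = 80.4 mm

80.4


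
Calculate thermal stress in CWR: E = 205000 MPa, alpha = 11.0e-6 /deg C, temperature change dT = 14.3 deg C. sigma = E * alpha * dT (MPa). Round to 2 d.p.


sigma = E * alpha * dT
sigma = 205000 * 11.0e-6 * 14.3
sigma = 2.255 * 14.3
sigma = 32.25 MPa

32.25


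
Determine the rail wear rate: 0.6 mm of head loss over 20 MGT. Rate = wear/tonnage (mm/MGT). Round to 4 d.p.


Wear rate = total wear / cumulative tonnage
Rate = 0.6 / 20
Rate = 0.0300 mm/MGT

0.0300


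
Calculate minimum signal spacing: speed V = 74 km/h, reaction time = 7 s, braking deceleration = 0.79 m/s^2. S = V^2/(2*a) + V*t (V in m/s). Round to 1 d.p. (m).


V = 74 / 3.6 = 20.5556 m/s
Braking distance = 20.5556^2 / (2*0.79) = 267.4246 m
Sighting distance = 20.5556 * 7 = 143.8889 m
S = 267.4246 + 143.8889 = 411.3 m

411.3


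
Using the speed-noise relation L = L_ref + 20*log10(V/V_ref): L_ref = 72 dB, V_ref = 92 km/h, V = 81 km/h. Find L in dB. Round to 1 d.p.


V/V_ref = 81 / 92 = 0.880435
log10(0.880435) = -0.055303
20 * -0.055303 = -1.1061
L = 72 + -1.1061 = 70.9 dB

70.9


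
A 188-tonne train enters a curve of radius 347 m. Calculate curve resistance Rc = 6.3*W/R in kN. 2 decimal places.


Rc = 6.3 * W / R
Rc = 6.3 * 188 / 347
Rc = 1184.4 / 347
Rc = 3.41 kN

3.41


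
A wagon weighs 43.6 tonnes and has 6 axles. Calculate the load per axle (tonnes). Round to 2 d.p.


Load per axle = total weight / number of axles
Load = 43.6 / 6
Load = 7.27 tonnes

7.27


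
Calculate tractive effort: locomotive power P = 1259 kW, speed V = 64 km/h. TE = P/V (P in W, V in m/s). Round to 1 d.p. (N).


Convert: P = 1259 kW = 1259000 W
V = 64 / 3.6 = 17.7778 m/s
TE = 1259000 / 17.7778
TE = 70818.8 N

70818.8


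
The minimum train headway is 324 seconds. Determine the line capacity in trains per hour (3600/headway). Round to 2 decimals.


Capacity = 3600 / headway
Capacity = 3600 / 324
Capacity = 11.11 trains/hour

11.11


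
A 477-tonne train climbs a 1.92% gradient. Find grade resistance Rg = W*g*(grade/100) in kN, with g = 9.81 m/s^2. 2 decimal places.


Rg = W * 9.81 * grade / 100
Rg = 477 * 9.81 * 1.92 / 100
Rg = 4679.37 * 0.0192
Rg = 89.84 kN

89.84


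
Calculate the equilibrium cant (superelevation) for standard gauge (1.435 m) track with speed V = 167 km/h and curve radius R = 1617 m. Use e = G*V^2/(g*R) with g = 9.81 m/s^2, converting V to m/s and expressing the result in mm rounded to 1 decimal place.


Convert speed: V = 167 / 3.6 = 46.3889 m/s
Apply formula: e = 1.435 * 46.3889^2 / (9.81 * 1617)
e = 1.435 * 2151.929 / 15862.77
e = 0.194671 m = 194.7 mm

194.7


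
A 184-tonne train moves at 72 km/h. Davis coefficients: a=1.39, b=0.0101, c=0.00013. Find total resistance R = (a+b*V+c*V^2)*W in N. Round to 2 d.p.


b*V = 0.0101 * 72 = 0.7272
c*V^2 = 0.00013 * 5184 = 0.67392
R_per_t = 1.39 + 0.7272 + 0.67392 = 2.79112 N/t
R_total = 2.79112 * 184 = 513.57 N

513.57


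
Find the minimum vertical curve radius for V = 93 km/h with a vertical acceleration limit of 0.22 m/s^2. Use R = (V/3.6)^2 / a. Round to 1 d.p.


Convert speed: V = 93 / 3.6 = 25.8333 m/s
V^2 = 667.3611 m^2/s^2
R_v = 667.3611 / 0.22
R_v = 3033.5 m

3033.5


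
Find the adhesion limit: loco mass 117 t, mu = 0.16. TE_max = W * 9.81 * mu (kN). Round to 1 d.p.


TE_max = W * g * mu
TE_max = 117 * 9.81 * 0.16
TE_max = 1147.77 * 0.16
TE_max = 183.6 kN

183.6


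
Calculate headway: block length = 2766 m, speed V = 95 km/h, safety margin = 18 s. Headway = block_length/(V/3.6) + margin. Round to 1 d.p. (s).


V = 95 / 3.6 = 26.3889 m/s
Block traversal time = 2766 / 26.3889 = 104.8168 s
Headway = 104.8168 + 18
Headway = 122.8 s

122.8


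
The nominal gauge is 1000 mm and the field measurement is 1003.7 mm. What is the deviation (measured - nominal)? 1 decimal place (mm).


Deviation = measured - nominal
Deviation = 1003.7 - 1000
Deviation = 3.7 mm

3.7


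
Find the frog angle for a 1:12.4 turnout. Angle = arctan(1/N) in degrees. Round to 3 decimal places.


1/N = 1/12.4 = 0.080645
angle = arctan(0.080645) = 0.080471 rad
angle = 0.080471 * 180/pi = 4.611 degrees

4.611


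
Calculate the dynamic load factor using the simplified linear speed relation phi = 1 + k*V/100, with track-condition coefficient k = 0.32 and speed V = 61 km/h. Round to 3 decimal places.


phi = 1 + k * V / 100
phi = 1 + 0.32 * 61 / 100
phi = 1 + 0.1952
phi = 1.195

1.195


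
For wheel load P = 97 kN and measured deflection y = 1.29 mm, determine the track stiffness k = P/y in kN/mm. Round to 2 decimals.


Track stiffness k = P / y
k = 97 / 1.29
k = 75.19 kN/mm

75.19


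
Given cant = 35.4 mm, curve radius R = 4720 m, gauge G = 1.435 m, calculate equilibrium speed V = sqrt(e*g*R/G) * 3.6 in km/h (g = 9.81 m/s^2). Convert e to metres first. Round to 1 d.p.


Convert cant: e = 35.4 mm = 0.0354 m
V_ms = sqrt(0.0354 * 9.81 * 4720 / 1.435)
V_ms = sqrt(1142.253157) = 33.7972 m/s
V = 33.7972 * 3.6 = 121.7 km/h

121.7


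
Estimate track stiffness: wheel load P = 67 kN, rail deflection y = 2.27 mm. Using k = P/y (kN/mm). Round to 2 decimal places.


Track stiffness k = P / y
k = 67 / 2.27
k = 29.52 kN/mm

29.52


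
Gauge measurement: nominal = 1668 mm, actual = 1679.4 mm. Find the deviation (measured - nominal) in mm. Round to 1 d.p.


Deviation = measured - nominal
Deviation = 1679.4 - 1668
Deviation = 11.4 mm

11.4


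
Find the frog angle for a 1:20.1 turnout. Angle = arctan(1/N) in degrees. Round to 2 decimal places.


1/N = 1/20.1 = 0.049751
angle = arctan(0.049751) = 0.04971 rad
angle = 0.04971 * 180/pi = 2.85 degrees

2.85


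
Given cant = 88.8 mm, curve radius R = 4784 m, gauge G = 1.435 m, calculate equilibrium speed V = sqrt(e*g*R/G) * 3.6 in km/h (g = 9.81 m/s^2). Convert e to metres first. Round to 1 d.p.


Convert cant: e = 88.8 mm = 0.0888 m
V_ms = sqrt(0.0888 * 9.81 * 4784 / 1.435)
V_ms = sqrt(2904.164705) = 53.8903 m/s
V = 53.8903 * 3.6 = 194.0 km/h

194.0


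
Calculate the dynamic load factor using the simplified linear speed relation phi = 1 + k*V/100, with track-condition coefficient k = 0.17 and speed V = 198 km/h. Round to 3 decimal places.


phi = 1 + k * V / 100
phi = 1 + 0.17 * 198 / 100
phi = 1 + 0.3366
phi = 1.337

1.337


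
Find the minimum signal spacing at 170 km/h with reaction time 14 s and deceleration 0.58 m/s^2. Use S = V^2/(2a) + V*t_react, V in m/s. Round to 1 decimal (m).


V = 170 / 3.6 = 47.2222 m/s
Braking distance = 47.2222^2 / (2*0.58) = 1922.3606 m
Sighting distance = 47.2222 * 14 = 661.1111 m
S = 1922.3606 + 661.1111 = 2583.5 m

2583.5


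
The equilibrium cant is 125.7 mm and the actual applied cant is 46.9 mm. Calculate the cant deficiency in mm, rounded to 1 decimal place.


Cant deficiency = equilibrium cant - actual cant
CD = 125.7 - 46.9
CD = 78.8 mm

78.8


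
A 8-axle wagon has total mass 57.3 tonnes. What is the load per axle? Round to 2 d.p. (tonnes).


Load per axle = total weight / number of axles
Load = 57.3 / 8
Load = 7.16 tonnes

7.16


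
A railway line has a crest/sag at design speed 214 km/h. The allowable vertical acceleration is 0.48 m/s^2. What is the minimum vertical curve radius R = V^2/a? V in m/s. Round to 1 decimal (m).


Convert speed: V = 214 / 3.6 = 59.4444 m/s
V^2 = 3533.642 m^2/s^2
R_v = 3533.642 / 0.48
R_v = 7361.8 m

7361.8


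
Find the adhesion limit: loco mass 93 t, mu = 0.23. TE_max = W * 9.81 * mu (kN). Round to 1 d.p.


TE_max = W * g * mu
TE_max = 93 * 9.81 * 0.23
TE_max = 912.33 * 0.23
TE_max = 209.8 kN

209.8


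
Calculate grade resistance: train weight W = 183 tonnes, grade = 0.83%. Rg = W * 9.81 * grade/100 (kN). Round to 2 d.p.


Rg = W * 9.81 * grade / 100
Rg = 183 * 9.81 * 0.83 / 100
Rg = 1795.23 * 0.0083
Rg = 14.90 kN

14.90


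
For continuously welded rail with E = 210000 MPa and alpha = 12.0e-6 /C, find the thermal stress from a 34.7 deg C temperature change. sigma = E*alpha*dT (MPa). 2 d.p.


sigma = E * alpha * dT
sigma = 210000 * 12.0e-6 * 34.7
sigma = 2.52 * 34.7
sigma = 87.44 MPa

87.44


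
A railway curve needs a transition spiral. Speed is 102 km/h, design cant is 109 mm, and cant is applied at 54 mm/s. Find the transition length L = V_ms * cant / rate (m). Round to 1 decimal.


Convert speed: V = 102 / 3.6 = 28.3333 m/s
L = 28.3333 * 109 / 54
L = 3088.3333 / 54
L = 57.2 m

57.2


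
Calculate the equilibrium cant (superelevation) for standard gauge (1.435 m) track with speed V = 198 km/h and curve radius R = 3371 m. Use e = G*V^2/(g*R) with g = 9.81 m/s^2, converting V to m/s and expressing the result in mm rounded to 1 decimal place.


Convert speed: V = 198 / 3.6 = 55.0 m/s
Apply formula: e = 1.435 * 55.0^2 / (9.81 * 3371)
e = 1.435 * 3025.0 / 33069.51
e = 0.131265 m = 131.3 mm

131.3


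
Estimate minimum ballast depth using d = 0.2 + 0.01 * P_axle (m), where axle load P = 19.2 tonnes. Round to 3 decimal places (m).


d = 0.2 + 0.01 * 19.2
d = 0.2 + 0.192
d = 0.392 m

0.392


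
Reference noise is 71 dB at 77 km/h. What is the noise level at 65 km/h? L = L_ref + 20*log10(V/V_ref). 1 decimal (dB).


V/V_ref = 65 / 77 = 0.844156
log10(0.844156) = -0.073577
20 * -0.073577 = -1.4715
L = 71 + -1.4715 = 69.5 dB

69.5


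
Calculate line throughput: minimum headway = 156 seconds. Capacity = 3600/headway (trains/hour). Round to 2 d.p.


Capacity = 3600 / headway
Capacity = 3600 / 156
Capacity = 23.08 trains/hour

23.08


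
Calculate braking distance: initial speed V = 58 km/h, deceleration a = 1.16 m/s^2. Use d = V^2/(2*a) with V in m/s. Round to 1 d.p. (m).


Convert speed: V = 58 / 3.6 = 16.1111 m/s
V^2 = 259.5679
d = 259.5679 / (2 * 1.16)
d = 259.5679 / 2.32
d = 111.9 m

111.9


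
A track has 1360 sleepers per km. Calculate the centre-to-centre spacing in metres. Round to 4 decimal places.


Spacing = 1000 m / number of sleepers
Spacing = 1000 / 1360
Spacing = 0.7353 m

0.7353


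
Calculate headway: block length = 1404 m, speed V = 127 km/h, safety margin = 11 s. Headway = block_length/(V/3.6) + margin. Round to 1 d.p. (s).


V = 127 / 3.6 = 35.2778 m/s
Block traversal time = 1404 / 35.2778 = 39.7984 s
Headway = 39.7984 + 11
Headway = 50.8 s

50.8


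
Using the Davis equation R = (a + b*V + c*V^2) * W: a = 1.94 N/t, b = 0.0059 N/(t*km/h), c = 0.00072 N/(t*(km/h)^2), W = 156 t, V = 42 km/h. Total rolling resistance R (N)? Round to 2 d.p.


b*V = 0.0059 * 42 = 0.2478
c*V^2 = 0.00072 * 1764 = 1.27008
R_per_t = 1.94 + 0.2478 + 1.27008 = 3.45788 N/t
R_total = 3.45788 * 156 = 539.43 N

539.43


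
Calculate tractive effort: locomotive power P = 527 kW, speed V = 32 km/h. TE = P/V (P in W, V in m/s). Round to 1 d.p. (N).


Convert: P = 527 kW = 527000 W
V = 32 / 3.6 = 8.8889 m/s
TE = 527000 / 8.8889
TE = 59287.5 N

59287.5


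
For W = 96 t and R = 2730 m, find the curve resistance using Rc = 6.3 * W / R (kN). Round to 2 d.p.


Rc = 6.3 * W / R
Rc = 6.3 * 96 / 2730
Rc = 604.8 / 2730
Rc = 0.22 kN

0.22


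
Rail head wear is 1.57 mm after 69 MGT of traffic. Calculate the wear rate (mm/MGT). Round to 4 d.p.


Wear rate = total wear / cumulative tonnage
Rate = 1.57 / 69
Rate = 0.0228 mm/MGT

0.0228


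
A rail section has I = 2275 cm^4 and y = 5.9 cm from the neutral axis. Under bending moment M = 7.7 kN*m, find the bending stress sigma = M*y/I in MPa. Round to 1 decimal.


Convert units:
M = 7.7 kN*m = 7700000 N*mm
y = 5.9 cm = 59 mm
I = 2275 cm^4 = 22750000 mm^4
sigma = 7700000 * 59 / 22750000
sigma = 20.0 MPa

20.0


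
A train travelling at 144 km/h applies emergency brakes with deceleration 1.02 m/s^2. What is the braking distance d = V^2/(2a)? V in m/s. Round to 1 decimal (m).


Convert speed: V = 144 / 3.6 = 40.0 m/s
V^2 = 1600.0
d = 1600.0 / (2 * 1.02)
d = 1600.0 / 2.04
d = 784.3 m

784.3


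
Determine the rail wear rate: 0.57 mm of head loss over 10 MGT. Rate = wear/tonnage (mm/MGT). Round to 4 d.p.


Wear rate = total wear / cumulative tonnage
Rate = 0.57 / 10
Rate = 0.0570 mm/MGT

0.0570


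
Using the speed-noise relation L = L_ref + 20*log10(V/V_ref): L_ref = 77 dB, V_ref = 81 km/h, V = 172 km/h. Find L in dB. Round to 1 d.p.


V/V_ref = 172 / 81 = 2.123457
log10(2.123457) = 0.327043
20 * 0.327043 = 6.5409
L = 77 + 6.5409 = 83.5 dB

83.5


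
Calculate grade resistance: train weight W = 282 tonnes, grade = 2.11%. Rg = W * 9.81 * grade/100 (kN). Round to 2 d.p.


Rg = W * 9.81 * grade / 100
Rg = 282 * 9.81 * 2.11 / 100
Rg = 2766.42 * 0.0211
Rg = 58.37 kN

58.37


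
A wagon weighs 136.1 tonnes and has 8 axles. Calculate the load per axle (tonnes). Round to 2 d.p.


Load per axle = total weight / number of axles
Load = 136.1 / 8
Load = 17.01 tonnes

17.01


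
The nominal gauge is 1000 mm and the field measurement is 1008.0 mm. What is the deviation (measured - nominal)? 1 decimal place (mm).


Deviation = measured - nominal
Deviation = 1008.0 - 1000
Deviation = 8.0 mm

8.0


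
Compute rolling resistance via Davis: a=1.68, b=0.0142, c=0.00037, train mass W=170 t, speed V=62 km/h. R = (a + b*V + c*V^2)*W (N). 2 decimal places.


b*V = 0.0142 * 62 = 0.8804
c*V^2 = 0.00037 * 3844 = 1.42228
R_per_t = 1.68 + 0.8804 + 1.42228 = 3.98268 N/t
R_total = 3.98268 * 170 = 677.06 N

677.06


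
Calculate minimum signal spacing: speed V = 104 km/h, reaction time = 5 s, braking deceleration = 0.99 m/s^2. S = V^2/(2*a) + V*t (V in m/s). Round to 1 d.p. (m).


V = 104 / 3.6 = 28.8889 m/s
Braking distance = 28.8889^2 / (2*0.99) = 421.4989 m
Sighting distance = 28.8889 * 5 = 144.4444 m
S = 421.4989 + 144.4444 = 565.9 m

565.9


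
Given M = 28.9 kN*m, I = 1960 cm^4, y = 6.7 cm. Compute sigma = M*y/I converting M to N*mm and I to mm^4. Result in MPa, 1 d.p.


Convert units:
M = 28.9 kN*m = 28900000 N*mm
y = 6.7 cm = 67 mm
I = 1960 cm^4 = 19600000 mm^4
sigma = 28900000 * 67 / 19600000
sigma = 98.8 MPa

98.8


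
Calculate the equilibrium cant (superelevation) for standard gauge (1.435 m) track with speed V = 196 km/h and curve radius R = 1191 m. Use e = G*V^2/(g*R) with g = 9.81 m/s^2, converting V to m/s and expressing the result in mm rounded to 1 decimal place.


Convert speed: V = 196 / 3.6 = 54.4444 m/s
Apply formula: e = 1.435 * 54.4444^2 / (9.81 * 1191)
e = 1.435 * 2964.1975 / 11683.71
e = 0.364064 m = 364.1 mm

364.1


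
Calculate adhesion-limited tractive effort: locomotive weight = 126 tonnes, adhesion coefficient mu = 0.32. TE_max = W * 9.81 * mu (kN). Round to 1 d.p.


TE_max = W * g * mu
TE_max = 126 * 9.81 * 0.32
TE_max = 1236.06 * 0.32
TE_max = 395.5 kN

395.5


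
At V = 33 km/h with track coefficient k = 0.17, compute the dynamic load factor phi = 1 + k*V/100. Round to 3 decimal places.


phi = 1 + k * V / 100
phi = 1 + 0.17 * 33 / 100
phi = 1 + 0.0561
phi = 1.056

1.056


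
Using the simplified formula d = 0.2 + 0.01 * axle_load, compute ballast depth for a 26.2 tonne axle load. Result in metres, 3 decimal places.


d = 0.2 + 0.01 * 26.2
d = 0.2 + 0.262
d = 0.462 m

0.462


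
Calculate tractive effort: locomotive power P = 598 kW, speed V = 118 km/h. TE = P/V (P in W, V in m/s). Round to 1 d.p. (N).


Convert: P = 598 kW = 598000 W
V = 118 / 3.6 = 32.7778 m/s
TE = 598000 / 32.7778
TE = 18244.1 N

18244.1


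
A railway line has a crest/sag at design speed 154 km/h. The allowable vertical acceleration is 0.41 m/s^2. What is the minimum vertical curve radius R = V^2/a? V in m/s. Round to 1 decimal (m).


Convert speed: V = 154 / 3.6 = 42.7778 m/s
V^2 = 1829.9383 m^2/s^2
R_v = 1829.9383 / 0.41
R_v = 4463.3 m

4463.3


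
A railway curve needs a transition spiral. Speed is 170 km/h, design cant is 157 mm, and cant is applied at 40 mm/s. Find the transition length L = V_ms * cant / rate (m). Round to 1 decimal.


Convert speed: V = 170 / 3.6 = 47.2222 m/s
L = 47.2222 * 157 / 40
L = 7413.8889 / 40
L = 185.3 m

185.3


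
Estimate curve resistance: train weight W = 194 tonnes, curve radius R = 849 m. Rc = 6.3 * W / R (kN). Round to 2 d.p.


Rc = 6.3 * W / R
Rc = 6.3 * 194 / 849
Rc = 1222.2 / 849
Rc = 1.44 kN

1.44


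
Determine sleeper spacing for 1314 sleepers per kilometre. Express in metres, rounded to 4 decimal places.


Spacing = 1000 m / number of sleepers
Spacing = 1000 / 1314
Spacing = 0.7610 m

0.7610


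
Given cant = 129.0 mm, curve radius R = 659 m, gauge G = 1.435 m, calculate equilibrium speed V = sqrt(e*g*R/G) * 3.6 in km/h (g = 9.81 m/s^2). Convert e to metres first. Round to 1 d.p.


Convert cant: e = 129.0 mm = 0.1290 m
V_ms = sqrt(0.1290 * 9.81 * 659 / 1.435)
V_ms = sqrt(581.155338) = 24.1072 m/s
V = 24.1072 * 3.6 = 86.8 km/h

86.8


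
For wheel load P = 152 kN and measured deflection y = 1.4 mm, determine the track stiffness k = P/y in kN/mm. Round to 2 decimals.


Track stiffness k = P / y
k = 152 / 1.4
k = 108.57 kN/mm

108.57


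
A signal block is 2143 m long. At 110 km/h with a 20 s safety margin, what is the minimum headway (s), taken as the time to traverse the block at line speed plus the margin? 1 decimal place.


V = 110 / 3.6 = 30.5556 m/s
Block traversal time = 2143 / 30.5556 = 70.1345 s
Headway = 70.1345 + 20
Headway = 90.1 s

90.1


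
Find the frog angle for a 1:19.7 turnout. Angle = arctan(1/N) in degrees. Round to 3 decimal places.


1/N = 1/19.7 = 0.050761
angle = arctan(0.050761) = 0.050718 rad
angle = 0.050718 * 180/pi = 2.906 degrees

2.906


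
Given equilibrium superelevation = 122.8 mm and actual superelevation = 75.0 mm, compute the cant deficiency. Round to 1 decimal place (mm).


Cant deficiency = equilibrium cant - actual cant
CD = 122.8 - 75.0
CD = 47.8 mm

47.8


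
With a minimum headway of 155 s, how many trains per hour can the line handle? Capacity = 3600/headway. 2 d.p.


Capacity = 3600 / headway
Capacity = 3600 / 155
Capacity = 23.23 trains/hour

23.23


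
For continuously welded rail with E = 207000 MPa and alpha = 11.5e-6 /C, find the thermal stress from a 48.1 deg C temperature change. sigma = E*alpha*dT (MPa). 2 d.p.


sigma = E * alpha * dT
sigma = 207000 * 11.5e-6 * 48.1
sigma = 2.3805 * 48.1
sigma = 114.50 MPa

114.50


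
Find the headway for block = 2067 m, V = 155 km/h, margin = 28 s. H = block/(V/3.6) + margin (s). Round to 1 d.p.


V = 155 / 3.6 = 43.0556 m/s
Block traversal time = 2067 / 43.0556 = 48.0077 s
Headway = 48.0077 + 28
Headway = 76.0 s

76.0


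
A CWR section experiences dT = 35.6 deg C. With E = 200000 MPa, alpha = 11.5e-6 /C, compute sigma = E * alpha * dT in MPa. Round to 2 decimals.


sigma = E * alpha * dT
sigma = 200000 * 11.5e-6 * 35.6
sigma = 2.3 * 35.6
sigma = 81.88 MPa

81.88


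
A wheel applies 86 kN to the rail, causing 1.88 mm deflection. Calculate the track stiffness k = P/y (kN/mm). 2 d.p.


Track stiffness k = P / y
k = 86 / 1.88
k = 45.74 kN/mm

45.74


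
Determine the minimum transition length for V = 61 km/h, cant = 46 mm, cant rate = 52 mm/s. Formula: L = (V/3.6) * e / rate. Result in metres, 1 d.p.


Convert speed: V = 61 / 3.6 = 16.9444 m/s
L = 16.9444 * 46 / 52
L = 779.4444 / 52
L = 15.0 m

15.0


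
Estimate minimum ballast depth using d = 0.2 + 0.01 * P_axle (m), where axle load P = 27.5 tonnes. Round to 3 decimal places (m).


d = 0.2 + 0.01 * 27.5
d = 0.2 + 0.275
d = 0.475 m

0.475


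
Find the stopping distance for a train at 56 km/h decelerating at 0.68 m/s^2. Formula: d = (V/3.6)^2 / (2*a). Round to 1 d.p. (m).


Convert speed: V = 56 / 3.6 = 15.5556 m/s
V^2 = 241.9753
d = 241.9753 / (2 * 0.68)
d = 241.9753 / 1.36
d = 177.9 m

177.9


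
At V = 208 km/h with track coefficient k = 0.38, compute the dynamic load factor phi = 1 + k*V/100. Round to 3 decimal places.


phi = 1 + k * V / 100
phi = 1 + 0.38 * 208 / 100
phi = 1 + 0.7904
phi = 1.790

1.790


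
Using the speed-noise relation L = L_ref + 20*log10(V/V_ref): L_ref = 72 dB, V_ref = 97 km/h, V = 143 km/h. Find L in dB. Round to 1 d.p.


V/V_ref = 143 / 97 = 1.474227
log10(1.474227) = 0.168564
20 * 0.168564 = 3.3713
L = 72 + 3.3713 = 75.4 dB

75.4


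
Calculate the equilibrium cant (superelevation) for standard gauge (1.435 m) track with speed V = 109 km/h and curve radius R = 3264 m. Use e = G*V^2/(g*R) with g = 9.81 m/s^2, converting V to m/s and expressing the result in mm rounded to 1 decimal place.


Convert speed: V = 109 / 3.6 = 30.2778 m/s
Apply formula: e = 1.435 * 30.2778^2 / (9.81 * 3264)
e = 1.435 * 916.7438 / 32019.84
e = 0.041085 m = 41.1 mm

41.1


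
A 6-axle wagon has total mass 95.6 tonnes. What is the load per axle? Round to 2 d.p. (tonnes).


Load per axle = total weight / number of axles
Load = 95.6 / 6
Load = 15.93 tonnes

15.93


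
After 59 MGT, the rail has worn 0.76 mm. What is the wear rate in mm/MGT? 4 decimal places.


Wear rate = total wear / cumulative tonnage
Rate = 0.76 / 59
Rate = 0.0129 mm/MGT

0.0129


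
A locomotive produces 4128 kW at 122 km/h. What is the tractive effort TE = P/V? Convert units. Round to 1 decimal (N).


Convert: P = 4128 kW = 4128000 W
V = 122 / 3.6 = 33.8889 m/s
TE = 4128000 / 33.8889
TE = 121809.8 N

121809.8


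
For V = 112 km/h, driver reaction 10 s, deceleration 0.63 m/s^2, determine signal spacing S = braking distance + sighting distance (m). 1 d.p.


V = 112 / 3.6 = 31.1111 m/s
Braking distance = 31.1111^2 / (2*0.63) = 768.1756 m
Sighting distance = 31.1111 * 10 = 311.1111 m
S = 768.1756 + 311.1111 = 1079.3 m

1079.3


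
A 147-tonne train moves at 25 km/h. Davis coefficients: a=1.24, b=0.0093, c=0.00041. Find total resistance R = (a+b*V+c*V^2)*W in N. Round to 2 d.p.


b*V = 0.0093 * 25 = 0.2325
c*V^2 = 0.00041 * 625 = 0.25625
R_per_t = 1.24 + 0.2325 + 0.25625 = 1.72875 N/t
R_total = 1.72875 * 147 = 254.13 N

254.13


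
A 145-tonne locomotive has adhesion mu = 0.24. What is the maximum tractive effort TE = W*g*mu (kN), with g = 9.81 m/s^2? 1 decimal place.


TE_max = W * g * mu
TE_max = 145 * 9.81 * 0.24
TE_max = 1422.45 * 0.24
TE_max = 341.4 kN

341.4


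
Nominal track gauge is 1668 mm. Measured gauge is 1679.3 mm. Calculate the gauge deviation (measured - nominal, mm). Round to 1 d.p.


Deviation = measured - nominal
Deviation = 1679.3 - 1668
Deviation = 11.3 mm

11.3


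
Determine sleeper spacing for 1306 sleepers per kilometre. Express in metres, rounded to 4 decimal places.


Spacing = 1000 m / number of sleepers
Spacing = 1000 / 1306
Spacing = 0.7657 m

0.7657


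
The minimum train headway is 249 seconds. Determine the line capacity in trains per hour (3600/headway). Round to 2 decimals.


Capacity = 3600 / headway
Capacity = 3600 / 249
Capacity = 14.46 trains/hour

14.46


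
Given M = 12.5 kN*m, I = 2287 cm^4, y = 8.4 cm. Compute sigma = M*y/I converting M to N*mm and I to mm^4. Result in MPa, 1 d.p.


Convert units:
M = 12.5 kN*m = 12500000 N*mm
y = 8.4 cm = 84 mm
I = 2287 cm^4 = 22870000 mm^4
sigma = 12500000 * 84 / 22870000
sigma = 45.9 MPa

45.9


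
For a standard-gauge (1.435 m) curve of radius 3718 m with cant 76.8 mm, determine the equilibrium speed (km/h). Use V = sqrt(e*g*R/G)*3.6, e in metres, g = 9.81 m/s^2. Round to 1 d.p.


Convert cant: e = 76.8 mm = 0.0768 m
V_ms = sqrt(0.0768 * 9.81 * 3718 / 1.435)
V_ms = sqrt(1952.035501) = 44.1818 m/s
V = 44.1818 * 3.6 = 159.1 km/h

159.1


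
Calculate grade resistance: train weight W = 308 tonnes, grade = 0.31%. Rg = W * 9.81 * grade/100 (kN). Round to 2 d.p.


Rg = W * 9.81 * grade / 100
Rg = 308 * 9.81 * 0.31 / 100
Rg = 3021.48 * 0.0031
Rg = 9.37 kN

9.37


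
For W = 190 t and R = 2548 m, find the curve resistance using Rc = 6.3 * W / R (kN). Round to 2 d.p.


Rc = 6.3 * W / R
Rc = 6.3 * 190 / 2548
Rc = 1197.0 / 2548
Rc = 0.47 kN

0.47


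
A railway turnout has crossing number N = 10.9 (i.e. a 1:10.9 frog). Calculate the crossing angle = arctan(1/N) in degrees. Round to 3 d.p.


1/N = 1/10.9 = 0.091743
angle = arctan(0.091743) = 0.091487 rad
angle = 0.091487 * 180/pi = 5.242 degrees

5.242


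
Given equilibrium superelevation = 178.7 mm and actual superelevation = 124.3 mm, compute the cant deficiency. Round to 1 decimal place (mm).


Cant deficiency = equilibrium cant - actual cant
CD = 178.7 - 124.3
CD = 54.4 mm

54.4


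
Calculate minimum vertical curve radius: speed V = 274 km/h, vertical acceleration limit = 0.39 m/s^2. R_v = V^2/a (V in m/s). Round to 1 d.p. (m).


Convert speed: V = 274 / 3.6 = 76.1111 m/s
V^2 = 5792.9012 m^2/s^2
R_v = 5792.9012 / 0.39
R_v = 14853.6 m

14853.6


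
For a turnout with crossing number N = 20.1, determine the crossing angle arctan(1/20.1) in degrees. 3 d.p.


1/N = 1/20.1 = 0.049751
angle = arctan(0.049751) = 0.04971 rad
angle = 0.04971 * 180/pi = 2.848 degrees

2.848


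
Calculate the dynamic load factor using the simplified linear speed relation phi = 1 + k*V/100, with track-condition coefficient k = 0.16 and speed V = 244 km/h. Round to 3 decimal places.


phi = 1 + k * V / 100
phi = 1 + 0.16 * 244 / 100
phi = 1 + 0.3904
phi = 1.390

1.390


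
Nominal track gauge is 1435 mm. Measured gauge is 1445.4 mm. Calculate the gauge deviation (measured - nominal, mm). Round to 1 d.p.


Deviation = measured - nominal
Deviation = 1445.4 - 1435
Deviation = 10.4 mm

10.4


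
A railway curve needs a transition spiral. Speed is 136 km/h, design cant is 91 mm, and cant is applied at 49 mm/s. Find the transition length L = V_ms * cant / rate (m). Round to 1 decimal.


Convert speed: V = 136 / 3.6 = 37.7778 m/s
L = 37.7778 * 91 / 49
L = 3437.7778 / 49
L = 70.2 m

70.2


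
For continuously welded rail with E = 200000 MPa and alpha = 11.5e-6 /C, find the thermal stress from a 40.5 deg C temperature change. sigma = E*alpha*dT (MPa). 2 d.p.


sigma = E * alpha * dT
sigma = 200000 * 11.5e-6 * 40.5
sigma = 2.3 * 40.5
sigma = 93.15 MPa

93.15


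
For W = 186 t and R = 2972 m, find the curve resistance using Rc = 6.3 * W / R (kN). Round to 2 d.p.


Rc = 6.3 * W / R
Rc = 6.3 * 186 / 2972
Rc = 1171.8 / 2972
Rc = 0.39 kN

0.39


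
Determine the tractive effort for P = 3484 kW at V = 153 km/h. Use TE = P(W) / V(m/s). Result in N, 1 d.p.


Convert: P = 3484 kW = 3484000 W
V = 153 / 3.6 = 42.5 m/s
TE = 3484000 / 42.5
TE = 81976.5 N

81976.5


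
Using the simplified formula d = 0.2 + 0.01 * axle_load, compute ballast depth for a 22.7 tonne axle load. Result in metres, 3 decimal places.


d = 0.2 + 0.01 * 22.7
d = 0.2 + 0.227
d = 0.427 m

0.427


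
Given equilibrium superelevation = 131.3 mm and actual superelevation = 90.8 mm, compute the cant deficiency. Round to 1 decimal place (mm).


Cant deficiency = equilibrium cant - actual cant
CD = 131.3 - 90.8
CD = 40.5 mm

40.5


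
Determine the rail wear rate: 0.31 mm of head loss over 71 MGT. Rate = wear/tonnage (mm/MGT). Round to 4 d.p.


Wear rate = total wear / cumulative tonnage
Rate = 0.31 / 71
Rate = 0.0044 mm/MGT

0.0044


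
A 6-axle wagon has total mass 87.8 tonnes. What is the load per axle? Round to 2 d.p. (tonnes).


Load per axle = total weight / number of axles
Load = 87.8 / 6
Load = 14.63 tonnes

14.63


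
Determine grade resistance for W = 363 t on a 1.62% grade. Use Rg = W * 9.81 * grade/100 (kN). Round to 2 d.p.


Rg = W * 9.81 * grade / 100
Rg = 363 * 9.81 * 1.62 / 100
Rg = 3561.03 * 0.0162
Rg = 57.69 kN

57.69
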